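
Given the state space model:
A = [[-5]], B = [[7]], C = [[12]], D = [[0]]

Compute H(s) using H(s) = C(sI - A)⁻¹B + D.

(sI - A)⁻¹ = 1/(s + 5). H(s) = 12 × 7/(s + 5) + 0 = 84/(s + 5).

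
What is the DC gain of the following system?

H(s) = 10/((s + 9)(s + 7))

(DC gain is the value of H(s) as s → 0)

DC gain = H(0) = 10/(9 × 7) = 10/63 = 0.1587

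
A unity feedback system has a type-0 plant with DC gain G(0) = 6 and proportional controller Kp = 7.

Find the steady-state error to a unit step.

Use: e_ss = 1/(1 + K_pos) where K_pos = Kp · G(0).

K_pos = Kp · G(0) = 7 × 6 = 42. e_ss = 1/(1 + 42) = 0.0233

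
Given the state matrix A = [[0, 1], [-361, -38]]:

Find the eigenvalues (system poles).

det(A - λI) = λ² - (-38)λ + 361 = (λ - (-19))(λ - (-19)). Eigenvalues: -19, -19.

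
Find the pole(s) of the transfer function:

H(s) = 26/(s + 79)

Pole is where denominator = 0: s + 79 = 0, so s = -79.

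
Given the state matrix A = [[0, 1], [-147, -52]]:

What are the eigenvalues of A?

det(A - λI) = λ² - (-52)λ + 147 = (λ - (-49))(λ - (-3)). Eigenvalues: -49, -3.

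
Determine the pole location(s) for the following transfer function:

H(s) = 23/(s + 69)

Pole is where denominator = 0: s + 69 = 0, so s = -69.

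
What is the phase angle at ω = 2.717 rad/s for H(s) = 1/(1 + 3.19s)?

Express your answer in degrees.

Phase = -arctan(ωτ) = -arctan(2.717 × 3.19) = -83.4°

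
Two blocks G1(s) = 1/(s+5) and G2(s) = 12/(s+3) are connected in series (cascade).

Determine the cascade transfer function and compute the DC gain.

Series: multiply transfer functions. G_eq = 1/(s+5) × 12/(s+3) = 12/((s+5)(s+3)). DC gain = 12/(5×3) = 0.8.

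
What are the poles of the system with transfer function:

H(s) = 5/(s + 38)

Pole is where denominator = 0: s + 38 = 0, so s = -38.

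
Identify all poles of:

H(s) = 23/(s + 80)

Pole is where denominator = 0: s + 80 = 0, so s = -80.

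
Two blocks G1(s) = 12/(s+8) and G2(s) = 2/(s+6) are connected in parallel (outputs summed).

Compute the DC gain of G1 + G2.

Parallel: G_eq = G1 + G2. DC gain = G1(0) + G2(0) = 12/8 + 2/6 = 1.5 + 0.3333 = 1.8333.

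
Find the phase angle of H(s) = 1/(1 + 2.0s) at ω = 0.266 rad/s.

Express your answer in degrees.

Phase = -arctan(ωτ) = -arctan(0.266 × 2.0) = -28.0°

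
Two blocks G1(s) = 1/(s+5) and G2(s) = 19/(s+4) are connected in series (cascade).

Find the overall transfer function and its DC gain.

Series: multiply transfer functions. G_eq = 1/(s+5) × 19/(s+4) = 19/((s+5)(s+4)). DC gain = 19/(5×4) = 0.95.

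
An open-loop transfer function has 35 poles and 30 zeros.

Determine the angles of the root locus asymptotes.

n - m = 35 - 30 = 5. Angles: θk = (2k + 1)·180°/5 = 36°, 108°, 180°, 252°, 324°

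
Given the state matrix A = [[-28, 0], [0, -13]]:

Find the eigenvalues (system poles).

For diagonal matrix, eigenvalues are diagonal entries: λ₁ = -28, λ₂ = -13.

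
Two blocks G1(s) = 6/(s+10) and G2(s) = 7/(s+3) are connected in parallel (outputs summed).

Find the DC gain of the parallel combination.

Parallel: G_eq = G1 + G2. DC gain = G1(0) + G2(0) = 6/10 + 7/3 = 0.6 + 2.3333 = 2.9333.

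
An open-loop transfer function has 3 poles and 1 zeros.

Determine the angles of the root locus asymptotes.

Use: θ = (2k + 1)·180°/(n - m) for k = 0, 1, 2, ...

n - m = 3 - 1 = 2. Angles: θk = (2k + 1)·180°/2 = 90°, 270°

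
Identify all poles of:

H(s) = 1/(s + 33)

Pole is where denominator = 0: s + 33 = 0, so s = -33.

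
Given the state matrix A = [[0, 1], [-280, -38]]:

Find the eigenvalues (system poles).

det(A - λI) = λ² - (-38)λ + 280 = (λ - (-10))(λ - (-28)). Eigenvalues: -10, -28.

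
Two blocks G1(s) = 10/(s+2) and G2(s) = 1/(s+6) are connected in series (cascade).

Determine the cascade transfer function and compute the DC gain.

Series: multiply transfer functions. G_eq = 10/(s+2) × 1/(s+6) = 10/((s+2)(s+6)). DC gain = 10/(2×6) = 0.8333.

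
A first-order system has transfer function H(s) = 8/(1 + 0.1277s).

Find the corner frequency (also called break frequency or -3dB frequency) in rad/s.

Corner frequency = 1/τ = 1/0.1277 = 7.831 rad/s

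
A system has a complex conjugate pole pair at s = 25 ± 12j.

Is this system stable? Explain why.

Real part of poles is 25 (> 0, right half-plane). Unstable.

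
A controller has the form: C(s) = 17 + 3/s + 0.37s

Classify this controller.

This is a Proportional-Integral-Derivative (PID) controller.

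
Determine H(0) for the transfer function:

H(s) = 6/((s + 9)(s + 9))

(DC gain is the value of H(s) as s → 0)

DC gain = H(0) = 6/(9 × 9) = 6/81 = 0.0741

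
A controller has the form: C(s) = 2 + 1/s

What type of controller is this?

This is a Proportional-Integral (PI) controller.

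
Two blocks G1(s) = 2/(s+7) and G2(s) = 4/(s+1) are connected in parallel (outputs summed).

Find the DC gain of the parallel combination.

Parallel: G_eq = G1 + G2. DC gain = G1(0) + G2(0) = 2/7 + 4/1 = 0.2857 + 4 = 4.2857.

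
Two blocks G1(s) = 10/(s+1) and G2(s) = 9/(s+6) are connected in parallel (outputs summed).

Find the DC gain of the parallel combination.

Parallel: G_eq = G1 + G2. DC gain = G1(0) + G2(0) = 10/1 + 9/6 = 10 + 1.5 = 11.5.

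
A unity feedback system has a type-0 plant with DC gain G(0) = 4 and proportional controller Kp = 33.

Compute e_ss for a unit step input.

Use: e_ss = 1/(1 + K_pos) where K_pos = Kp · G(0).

K_pos = Kp · G(0) = 33 × 4 = 132. e_ss = 1/(1 + 132) = 0.0075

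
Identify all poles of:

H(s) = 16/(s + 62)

Pole is where denominator = 0: s + 62 = 0, so s = -62.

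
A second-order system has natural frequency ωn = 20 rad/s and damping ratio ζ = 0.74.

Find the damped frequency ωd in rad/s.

ωd = ωn√(1 - ζ²) = 20√(1 - 0.74²) = 13.45 rad/s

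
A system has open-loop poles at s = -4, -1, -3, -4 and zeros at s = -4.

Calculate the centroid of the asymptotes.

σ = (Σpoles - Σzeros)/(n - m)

σ = (Σpoles - Σzeros)/(n - m) = (-12 - (-4))/(4 - 1) = -8/3 = -2.67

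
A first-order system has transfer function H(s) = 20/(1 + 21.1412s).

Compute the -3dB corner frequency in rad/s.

Corner frequency = 1/τ = 1/21.1412 = 0.047 rad/s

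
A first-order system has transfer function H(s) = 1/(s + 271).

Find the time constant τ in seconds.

For H(s) = 1/(s + 1/τ), the pole is at -1/τ = -271, so τ = 1/271 = 0.0037 s.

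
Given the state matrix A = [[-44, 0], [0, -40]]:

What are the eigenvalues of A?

For diagonal matrix, eigenvalues are diagonal entries: λ₁ = -44, λ₂ = -40.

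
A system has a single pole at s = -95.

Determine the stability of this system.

Pole at s = -95 is in the left half-plane. Stable.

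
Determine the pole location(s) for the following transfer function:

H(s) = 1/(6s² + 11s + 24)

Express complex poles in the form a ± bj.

Discriminant = 11² - 4×6×24 = 121 - 576 = -455 < 0, so the poles are a complex conjugate pair s = (-11 ± j√455)/(2×6). Real part = -11/(2×6) = -11/12 ≈ -0.9167; imaginary part = ±√455/(2×6) ≈ 1.7776. Poles: s = -0.9167 ± 1.7776j.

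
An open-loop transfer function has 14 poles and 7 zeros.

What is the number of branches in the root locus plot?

Root locus has n branches where n = number of poles = 14.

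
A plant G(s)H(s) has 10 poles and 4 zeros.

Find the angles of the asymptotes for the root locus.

n - m = 10 - 4 = 6. Angles: θk = (2k + 1)·180°/6 = 30°, 90°, 150°, 210°, 270°, 330°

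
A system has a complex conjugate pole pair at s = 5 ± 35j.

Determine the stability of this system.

Real part of poles is 5 (> 0, right half-plane). Unstable.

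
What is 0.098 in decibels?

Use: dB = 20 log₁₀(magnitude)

dB = 20 log₁₀(0.098) = -20.2 dB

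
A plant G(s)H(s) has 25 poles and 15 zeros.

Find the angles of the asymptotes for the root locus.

n - m = 25 - 15 = 10. Angles: θk = (2k + 1)·180°/10 = 18°, 54°, 90°, 126°, 162°, 198°, 234°, 270°, 306°, 342°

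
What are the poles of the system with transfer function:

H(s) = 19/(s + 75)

Pole is where denominator = 0: s + 75 = 0, so s = -75.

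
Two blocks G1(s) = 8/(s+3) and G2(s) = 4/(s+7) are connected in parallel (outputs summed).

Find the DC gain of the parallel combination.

Parallel: G_eq = G1 + G2. DC gain = G1(0) + G2(0) = 8/3 + 4/7 = 2.6667 + 0.5714 = 3.2381.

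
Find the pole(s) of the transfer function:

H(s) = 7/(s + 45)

Pole is where denominator = 0: s + 45 = 0, so s = -45.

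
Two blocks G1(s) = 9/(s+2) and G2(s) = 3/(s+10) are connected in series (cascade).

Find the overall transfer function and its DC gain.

Series: multiply transfer functions. G_eq = 9/(s+2) × 3/(s+10) = 27/((s+2)(s+10)). DC gain = 27/(2×10) = 1.35.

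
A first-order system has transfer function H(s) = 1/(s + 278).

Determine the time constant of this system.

For H(s) = 1/(s + 1/τ), the pole is at -1/τ = -278, so τ = 1/278 = 0.0036 s.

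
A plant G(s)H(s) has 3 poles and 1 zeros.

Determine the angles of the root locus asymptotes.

n - m = 3 - 1 = 2. Angles: θk = (2k + 1)·180°/2 = 90°, 270°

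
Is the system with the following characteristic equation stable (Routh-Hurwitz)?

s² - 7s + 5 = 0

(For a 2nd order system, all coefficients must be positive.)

Coefficients: 1, -7, 5. b=-7 not positive, so system is unstable.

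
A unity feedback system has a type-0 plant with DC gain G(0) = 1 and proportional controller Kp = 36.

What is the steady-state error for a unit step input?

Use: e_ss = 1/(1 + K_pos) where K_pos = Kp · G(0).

K_pos = Kp · G(0) = 36 × 1 = 36. e_ss = 1/(1 + 36) = 0.0270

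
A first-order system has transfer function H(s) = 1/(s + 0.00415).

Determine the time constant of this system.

For H(s) = 1/(s + 1/τ), the pole is at -1/τ = -0.00415, so τ = 1/0.00415 = 241 s.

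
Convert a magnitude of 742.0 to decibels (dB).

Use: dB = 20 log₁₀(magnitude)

dB = 20 log₁₀(742.0) = 57.4 dB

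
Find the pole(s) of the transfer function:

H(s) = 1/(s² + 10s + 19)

Discriminant = 10² - 4×1×19 = 100 - 76 = 24 > 0, so two distinct real poles. Using quadratic formula: s = (-10 ± √24)/(2×1) = (-10 ± √24)/2, with √24 ≈ 4.8990. s₁ ≈ -2.5505, s₂ ≈ -7.4495. Poles: s₁ = -2.5505, s₂ = -7.4495.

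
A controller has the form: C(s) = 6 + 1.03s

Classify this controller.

This is a Proportional-Derivative (PD) controller.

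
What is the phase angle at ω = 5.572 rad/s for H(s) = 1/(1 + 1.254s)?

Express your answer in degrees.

Phase = -arctan(ωτ) = -arctan(5.572 × 1.254) = -81.9°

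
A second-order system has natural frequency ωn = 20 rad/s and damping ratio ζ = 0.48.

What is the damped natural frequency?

ωd = ωn√(1 - ζ²) = 20√(1 - 0.48²) = 17.55 rad/s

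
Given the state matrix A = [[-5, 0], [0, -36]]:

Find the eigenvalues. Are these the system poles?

For diagonal matrix, eigenvalues are diagonal entries: λ₁ = -5, λ₂ = -36. Eigenvalues of A = system poles.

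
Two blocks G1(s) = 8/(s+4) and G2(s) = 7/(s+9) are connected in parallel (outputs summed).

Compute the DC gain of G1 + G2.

Parallel: G_eq = G1 + G2. DC gain = G1(0) + G2(0) = 8/4 + 7/9 = 2 + 0.7778 = 2.7778.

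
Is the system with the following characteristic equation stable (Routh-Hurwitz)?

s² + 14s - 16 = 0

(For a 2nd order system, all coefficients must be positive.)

Coefficients: 1, 14, -16. c=-16 not positive, so system is unstable.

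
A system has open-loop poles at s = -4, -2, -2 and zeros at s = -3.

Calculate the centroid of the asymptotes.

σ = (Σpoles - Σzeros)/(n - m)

σ = (Σpoles - Σzeros)/(n - m) = (-8 - (-3))/(3 - 1) = -5/2 = -2.5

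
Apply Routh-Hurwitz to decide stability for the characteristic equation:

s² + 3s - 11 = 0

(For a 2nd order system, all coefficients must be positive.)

Coefficients: 1, 3, -11. c=-11 not positive, so system is unstable.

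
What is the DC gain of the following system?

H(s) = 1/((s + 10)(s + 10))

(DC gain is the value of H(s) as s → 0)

DC gain = H(0) = 1/(10 × 10) = 1/100 = 0.01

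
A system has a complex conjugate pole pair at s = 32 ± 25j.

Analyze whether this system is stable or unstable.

Real part of poles is 32 (> 0, right half-plane). Unstable.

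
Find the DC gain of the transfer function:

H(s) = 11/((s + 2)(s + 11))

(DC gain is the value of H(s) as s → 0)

DC gain = H(0) = 11/(2 × 11) = 11/22 = 0.5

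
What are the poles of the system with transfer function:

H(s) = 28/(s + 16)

Pole is where denominator = 0: s + 16 = 0, so s = -16.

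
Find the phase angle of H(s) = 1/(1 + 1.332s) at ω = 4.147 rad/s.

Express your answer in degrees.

Phase = -arctan(ωτ) = -arctan(4.147 × 1.332) = -79.7°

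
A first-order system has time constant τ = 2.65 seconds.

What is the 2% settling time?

For first-order system, 2% settling time ≈ 4τ = 4 × 2.65 = 10.6 s.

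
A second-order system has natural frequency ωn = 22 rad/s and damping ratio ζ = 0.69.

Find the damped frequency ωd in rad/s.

ωd = ωn√(1 - ζ²) = 22√(1 - 0.69²) = 15.92 rad/s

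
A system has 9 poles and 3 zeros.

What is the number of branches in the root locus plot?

Root locus has n branches where n = number of poles = 9.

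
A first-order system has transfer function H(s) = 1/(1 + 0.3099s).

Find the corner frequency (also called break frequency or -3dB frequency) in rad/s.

Corner frequency = 1/τ = 1/0.3099 = 3.227 rad/s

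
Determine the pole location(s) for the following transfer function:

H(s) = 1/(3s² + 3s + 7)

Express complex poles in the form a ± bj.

Discriminant = 3² - 4×3×7 = 9 - 84 = -75 < 0, so the poles are a complex conjugate pair s = (-3 ± j√75)/(2×3). Real part = -3/(2×3) = -3/6 = -0.5; imaginary part = ±√75/(2×3) ≈ 1.4434. Poles: s = -0.5 ± 1.4434j.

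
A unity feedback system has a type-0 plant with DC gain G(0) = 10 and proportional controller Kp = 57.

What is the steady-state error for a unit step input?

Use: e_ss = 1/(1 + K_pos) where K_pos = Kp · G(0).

K_pos = Kp · G(0) = 57 × 10 = 570. e_ss = 1/(1 + 570) = 0.0018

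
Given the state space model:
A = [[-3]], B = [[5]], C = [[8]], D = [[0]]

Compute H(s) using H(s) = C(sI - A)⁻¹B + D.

(sI - A)⁻¹ = 1/(s + 3). H(s) = 8 × 5/(s + 3) + 0 = 40/(s + 3).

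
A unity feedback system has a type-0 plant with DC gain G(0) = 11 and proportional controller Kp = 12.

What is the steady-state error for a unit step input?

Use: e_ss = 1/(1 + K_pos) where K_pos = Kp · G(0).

K_pos = Kp · G(0) = 12 × 11 = 132. e_ss = 1/(1 + 132) = 0.0075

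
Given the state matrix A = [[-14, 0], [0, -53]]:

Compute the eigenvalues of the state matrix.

For diagonal matrix, eigenvalues are diagonal entries: λ₁ = -14, λ₂ = -53.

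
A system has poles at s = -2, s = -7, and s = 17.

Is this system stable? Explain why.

Pole(s) at s = 17 are not in the left half-plane. System is unstable.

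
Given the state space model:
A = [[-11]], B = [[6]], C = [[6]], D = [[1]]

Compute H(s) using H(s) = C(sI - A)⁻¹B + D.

(sI - A)⁻¹ = 1/(s + 11). H(s) = 6×6/(s + 11) + 1 = (s + 47)/(s + 11).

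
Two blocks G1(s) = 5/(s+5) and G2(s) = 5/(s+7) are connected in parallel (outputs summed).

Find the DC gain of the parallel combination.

Parallel: G_eq = G1 + G2. DC gain = G1(0) + G2(0) = 5/5 + 5/7 = 1 + 0.7143 = 1.7143.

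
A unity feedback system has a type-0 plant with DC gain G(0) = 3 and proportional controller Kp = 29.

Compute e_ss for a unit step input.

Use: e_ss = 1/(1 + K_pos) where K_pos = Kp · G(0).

K_pos = Kp · G(0) = 29 × 3 = 87. e_ss = 1/(1 + 87) = 0.0114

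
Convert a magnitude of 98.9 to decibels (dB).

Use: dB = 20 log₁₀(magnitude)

dB = 20 log₁₀(98.9) = 39.9 dB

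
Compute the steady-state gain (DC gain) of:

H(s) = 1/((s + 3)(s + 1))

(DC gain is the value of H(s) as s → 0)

DC gain = H(0) = 1/(3 × 1) = 1/3 = 0.3333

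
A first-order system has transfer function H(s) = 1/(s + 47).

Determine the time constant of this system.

For H(s) = 1/(s + 1/τ), the pole is at -1/τ = -47, so τ = 1/47 = 0.0213 s.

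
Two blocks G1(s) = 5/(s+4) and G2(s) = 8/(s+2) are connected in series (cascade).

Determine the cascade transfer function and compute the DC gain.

Series: multiply transfer functions. G_eq = 5/(s+4) × 8/(s+2) = 40/((s+4)(s+2)). DC gain = 40/(4×2) = 5.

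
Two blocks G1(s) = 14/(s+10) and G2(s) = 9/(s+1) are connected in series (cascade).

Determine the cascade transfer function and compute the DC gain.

Series: multiply transfer functions. G_eq = 14/(s+10) × 9/(s+1) = 126/((s+10)(s+1)). DC gain = 126/(10×1) = 12.6.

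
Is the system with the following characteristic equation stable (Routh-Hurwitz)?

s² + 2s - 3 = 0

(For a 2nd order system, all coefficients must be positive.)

Coefficients: 1, 2, -3. c=-3 not positive, so system is unstable.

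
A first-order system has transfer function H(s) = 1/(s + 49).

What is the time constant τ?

For H(s) = 1/(s + 1/τ), the pole is at -1/τ = -49, so τ = 1/49 = 0.0204 s.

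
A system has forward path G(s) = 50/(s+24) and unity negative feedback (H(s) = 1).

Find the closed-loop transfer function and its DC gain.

T(s) = G/(1+GH) = [50/(s+24)] / [1 + 50/(s+24)] = 50/(s+24+50) = 50/(s+74). DC gain = 50/74 = 0.6757.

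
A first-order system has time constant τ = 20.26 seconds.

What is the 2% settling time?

For first-order system, 2% settling time ≈ 4τ = 4 × 20.26 = 81.04 s.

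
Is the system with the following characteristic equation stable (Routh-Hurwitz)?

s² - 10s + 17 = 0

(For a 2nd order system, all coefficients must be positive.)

Coefficients: 1, -10, 17. b=-10 not positive, so system is unstable.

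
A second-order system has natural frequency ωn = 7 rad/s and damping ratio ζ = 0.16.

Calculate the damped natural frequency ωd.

ωd = ωn√(1 - ζ²) = 7√(1 - 0.16²) = 6.91 rad/s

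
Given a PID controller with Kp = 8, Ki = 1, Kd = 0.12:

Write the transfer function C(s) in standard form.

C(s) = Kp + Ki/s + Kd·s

Substituting values: C(s) = 8 + 1/s + 0.12s = (0.12s² + 8s + 1)/s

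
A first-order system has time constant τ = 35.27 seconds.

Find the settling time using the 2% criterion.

For first-order system, 2% settling time ≈ 4τ = 4 × 35.27 = 141.08 s.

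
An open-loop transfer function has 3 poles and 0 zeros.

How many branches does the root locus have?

Root locus has n branches where n = number of poles = 3.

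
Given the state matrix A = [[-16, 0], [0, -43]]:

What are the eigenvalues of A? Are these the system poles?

For diagonal matrix, eigenvalues are diagonal entries: λ₁ = -16, λ₂ = -43. Eigenvalues of A = system poles.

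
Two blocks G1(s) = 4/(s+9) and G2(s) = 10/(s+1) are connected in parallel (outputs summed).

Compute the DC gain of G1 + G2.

Parallel: G_eq = G1 + G2. DC gain = G1(0) + G2(0) = 4/9 + 10/1 = 0.4444 + 10 = 10.4444.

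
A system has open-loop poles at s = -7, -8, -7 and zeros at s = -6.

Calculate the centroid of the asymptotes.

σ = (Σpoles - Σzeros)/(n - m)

σ = (Σpoles - Σzeros)/(n - m) = (-22 - (-6))/(3 - 1) = -16/2 = -8.0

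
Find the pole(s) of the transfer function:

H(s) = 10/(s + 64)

Pole is where denominator = 0: s + 64 = 0, so s = -64.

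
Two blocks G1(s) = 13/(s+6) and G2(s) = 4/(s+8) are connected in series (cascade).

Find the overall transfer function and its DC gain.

Series: multiply transfer functions. G_eq = 13/(s+6) × 4/(s+8) = 52/((s+6)(s+8)). DC gain = 52/(6×8) = 1.0833.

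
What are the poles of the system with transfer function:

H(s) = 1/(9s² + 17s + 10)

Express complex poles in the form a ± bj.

Discriminant = 17² - 4×9×10 = 289 - 360 = -71 < 0, so the poles are a complex conjugate pair s = (-17 ± j√71)/(2×9). Real part = -17/(2×9) = -17/18 ≈ -0.9444; imaginary part = ±√71/(2×9) ≈ 0.4681. Poles: s = -0.9444 ± 0.4681j.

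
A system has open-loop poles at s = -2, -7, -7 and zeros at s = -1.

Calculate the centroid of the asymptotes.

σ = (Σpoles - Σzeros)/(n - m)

σ = (Σpoles - Σzeros)/(n - m) = (-16 - (-1))/(3 - 1) = -15/2 = -7.5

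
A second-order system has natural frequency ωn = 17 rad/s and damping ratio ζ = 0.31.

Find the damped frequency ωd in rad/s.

ωd = ωn√(1 - ζ²) = 17√(1 - 0.31²) = 16.16 rad/s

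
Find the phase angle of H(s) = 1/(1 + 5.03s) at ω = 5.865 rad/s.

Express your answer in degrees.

Phase = -arctan(ωτ) = -arctan(5.865 × 5.03) = -88.1°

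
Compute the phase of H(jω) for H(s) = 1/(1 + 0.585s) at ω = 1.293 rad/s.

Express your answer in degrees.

Phase = -arctan(ωτ) = -arctan(1.293 × 0.585) = -37.1°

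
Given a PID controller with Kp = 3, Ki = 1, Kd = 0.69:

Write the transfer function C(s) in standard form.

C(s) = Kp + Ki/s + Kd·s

Substituting values: C(s) = 3 + 1/s + 0.69s = (0.69s² + 3s + 1)/s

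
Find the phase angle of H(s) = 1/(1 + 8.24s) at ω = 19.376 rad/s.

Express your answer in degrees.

Phase = -arctan(ωτ) = -arctan(19.376 × 8.24) = -89.6°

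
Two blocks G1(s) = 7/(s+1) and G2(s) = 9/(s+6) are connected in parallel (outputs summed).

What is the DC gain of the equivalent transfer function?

Parallel: G_eq = G1 + G2. DC gain = G1(0) + G2(0) = 7/1 + 9/6 = 7 + 1.5 = 8.5.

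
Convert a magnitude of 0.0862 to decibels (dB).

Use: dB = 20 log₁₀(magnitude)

dB = 20 log₁₀(0.0862) = -21.3 dB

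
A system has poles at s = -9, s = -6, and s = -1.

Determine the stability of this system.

All poles are in the left half-plane. System is stable.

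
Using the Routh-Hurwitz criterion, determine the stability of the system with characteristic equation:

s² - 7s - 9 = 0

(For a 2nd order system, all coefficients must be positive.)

Coefficients: 1, -7, -9. b=-7, c=-9 not positive, so system is unstable.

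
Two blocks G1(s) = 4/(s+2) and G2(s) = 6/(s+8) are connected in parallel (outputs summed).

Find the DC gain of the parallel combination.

Parallel: G_eq = G1 + G2. DC gain = G1(0) + G2(0) = 4/2 + 6/8 = 2 + 0.75 = 2.75.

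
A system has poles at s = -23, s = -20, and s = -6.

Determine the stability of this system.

All poles are in the left half-plane. System is stable.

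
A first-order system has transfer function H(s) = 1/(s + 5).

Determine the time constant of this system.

For H(s) = 1/(s + 1/τ), the pole is at -1/τ = -5, so τ = 1/5 = 0.2 s.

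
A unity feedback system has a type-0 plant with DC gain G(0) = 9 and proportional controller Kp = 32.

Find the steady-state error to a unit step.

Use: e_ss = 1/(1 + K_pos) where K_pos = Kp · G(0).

K_pos = Kp · G(0) = 32 × 9 = 288. e_ss = 1/(1 + 288) = 0.0035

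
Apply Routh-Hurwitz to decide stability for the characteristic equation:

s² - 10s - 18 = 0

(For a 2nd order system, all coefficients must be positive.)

Coefficients: 1, -10, -18. b=-10, c=-18 not positive, so system is unstable.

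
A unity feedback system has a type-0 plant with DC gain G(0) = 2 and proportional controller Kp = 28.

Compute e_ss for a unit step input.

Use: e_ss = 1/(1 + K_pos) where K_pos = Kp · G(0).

K_pos = Kp · G(0) = 28 × 2 = 56. e_ss = 1/(1 + 56) = 0.0175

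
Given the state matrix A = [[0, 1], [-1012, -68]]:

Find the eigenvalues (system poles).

det(A - λI) = λ² - (-68)λ + 1012 = (λ - (-22))(λ - (-46)). Eigenvalues: -22, -46.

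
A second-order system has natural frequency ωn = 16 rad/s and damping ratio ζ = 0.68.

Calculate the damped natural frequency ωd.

ωd = ωn√(1 - ζ²) = 16√(1 - 0.68²) = 11.73 rad/s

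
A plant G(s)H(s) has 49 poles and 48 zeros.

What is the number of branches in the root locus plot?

Root locus has n branches where n = number of poles = 49.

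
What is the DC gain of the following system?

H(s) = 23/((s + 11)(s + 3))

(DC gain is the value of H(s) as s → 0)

DC gain = H(0) = 23/(11 × 3) = 23/33 = 0.6970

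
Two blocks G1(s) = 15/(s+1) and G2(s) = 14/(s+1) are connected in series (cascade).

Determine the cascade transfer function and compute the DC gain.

Series: multiply transfer functions. G_eq = 15/(s+1) × 14/(s+1) = 210/((s+1)(s+1)). DC gain = 210/(1×1) = 210.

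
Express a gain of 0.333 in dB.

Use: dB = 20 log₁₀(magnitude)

dB = 20 log₁₀(0.333) = -9.6 dB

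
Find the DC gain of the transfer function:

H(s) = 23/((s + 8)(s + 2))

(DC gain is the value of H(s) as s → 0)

DC gain = H(0) = 23/(8 × 2) = 23/16 = 1.4375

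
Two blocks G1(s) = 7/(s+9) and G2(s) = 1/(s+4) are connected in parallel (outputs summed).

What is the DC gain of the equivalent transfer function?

Parallel: G_eq = G1 + G2. DC gain = G1(0) + G2(0) = 7/9 + 1/4 = 0.7778 + 0.25 = 1.0278.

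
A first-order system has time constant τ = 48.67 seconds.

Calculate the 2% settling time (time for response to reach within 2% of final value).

For first-order system, 2% settling time ≈ 4τ = 4 × 48.67 = 194.68 s.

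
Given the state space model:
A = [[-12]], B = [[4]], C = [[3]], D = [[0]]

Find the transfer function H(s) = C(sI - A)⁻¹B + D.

(sI - A)⁻¹ = 1/(s + 12). H(s) = 3 × 4/(s + 12) + 0 = 12/(s + 12).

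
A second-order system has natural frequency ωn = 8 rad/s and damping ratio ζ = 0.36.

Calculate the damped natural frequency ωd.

ωd = ωn√(1 - ζ²) = 8√(1 - 0.36²) = 7.46 rad/s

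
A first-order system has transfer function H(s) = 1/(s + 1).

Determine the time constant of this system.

For H(s) = 1/(s + 1/τ), the pole is at -1/τ = -1, so τ = 1/1 = 1 s.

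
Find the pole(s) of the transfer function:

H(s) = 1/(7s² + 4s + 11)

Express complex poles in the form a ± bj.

Discriminant = 4² - 4×7×11 = 16 - 308 = -292 < 0, so the poles are a complex conjugate pair s = (-4 ± j√292)/(2×7). Real part = -4/(2×7) = -4/14 ≈ -0.2857; imaginary part = ±√292/(2×7) ≈ 1.2206. Poles: s = -0.2857 ± 1.2206j.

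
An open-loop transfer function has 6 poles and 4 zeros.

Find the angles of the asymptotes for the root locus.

n - m = 6 - 4 = 2. Angles: θk = (2k + 1)·180°/2 = 90°, 270°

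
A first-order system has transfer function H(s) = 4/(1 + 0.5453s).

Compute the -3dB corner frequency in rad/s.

Corner frequency = 1/τ = 1/0.5453 = 1.834 rad/s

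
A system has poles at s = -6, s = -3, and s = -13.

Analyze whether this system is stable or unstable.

All poles are in the left half-plane. System is stable.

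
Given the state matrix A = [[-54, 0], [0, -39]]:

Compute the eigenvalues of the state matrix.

For diagonal matrix, eigenvalues are diagonal entries: λ₁ = -54, λ₂ = -39.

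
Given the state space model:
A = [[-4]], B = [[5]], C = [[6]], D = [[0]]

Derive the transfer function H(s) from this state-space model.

(sI - A)⁻¹ = 1/(s + 4). H(s) = 6 × 5/(s + 4) + 0 = 30/(s + 4).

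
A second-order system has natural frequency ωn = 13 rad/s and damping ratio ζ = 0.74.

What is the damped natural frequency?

ωd = ωn√(1 - ζ²) = 13√(1 - 0.74²) = 8.74 rad/s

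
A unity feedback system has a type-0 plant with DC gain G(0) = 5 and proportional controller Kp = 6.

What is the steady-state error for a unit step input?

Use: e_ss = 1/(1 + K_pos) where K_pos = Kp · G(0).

K_pos = Kp · G(0) = 6 × 5 = 30. e_ss = 1/(1 + 30) = 0.0323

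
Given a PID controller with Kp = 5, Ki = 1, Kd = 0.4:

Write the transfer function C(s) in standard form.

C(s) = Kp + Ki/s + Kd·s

Substituting values: C(s) = 5 + 1/s + 0.4s = (0.4s² + 5s + 1)/s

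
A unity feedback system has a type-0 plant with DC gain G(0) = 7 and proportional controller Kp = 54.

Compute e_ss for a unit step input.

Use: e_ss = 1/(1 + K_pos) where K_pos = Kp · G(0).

K_pos = Kp · G(0) = 54 × 7 = 378. e_ss = 1/(1 + 378) = 0.0026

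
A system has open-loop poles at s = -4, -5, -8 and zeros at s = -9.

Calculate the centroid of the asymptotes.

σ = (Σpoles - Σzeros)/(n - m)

σ = (Σpoles - Σzeros)/(n - m) = (-17 - (-9))/(3 - 1) = -8/2 = -4.0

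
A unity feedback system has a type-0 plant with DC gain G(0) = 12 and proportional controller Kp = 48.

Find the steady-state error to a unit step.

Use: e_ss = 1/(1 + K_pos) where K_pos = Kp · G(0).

K_pos = Kp · G(0) = 48 × 12 = 576. e_ss = 1/(1 + 576) = 0.0017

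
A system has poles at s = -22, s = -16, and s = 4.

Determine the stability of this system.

Pole(s) at s = 4 are not in the left half-plane. System is unstable.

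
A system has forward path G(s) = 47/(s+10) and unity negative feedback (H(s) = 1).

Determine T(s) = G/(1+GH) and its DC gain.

T(s) = G/(1+GH) = [47/(s+10)] / [1 + 47/(s+10)] = 47/(s+10+47) = 47/(s+57). DC gain = 47/57 = 0.8246.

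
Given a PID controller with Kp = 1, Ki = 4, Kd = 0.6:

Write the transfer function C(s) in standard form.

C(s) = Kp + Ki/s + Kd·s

Substituting values: C(s) = 1 + 4/s + 0.6s = (0.6s² + s + 4)/s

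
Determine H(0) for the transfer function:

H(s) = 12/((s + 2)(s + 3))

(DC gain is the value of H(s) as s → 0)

DC gain = H(0) = 12/(2 × 3) = 12/6 = 2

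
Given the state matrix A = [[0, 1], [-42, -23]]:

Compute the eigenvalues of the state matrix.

det(A - λI) = λ² - (-23)λ + 42 = (λ - (-21))(λ - (-2)). Eigenvalues: -21, -2.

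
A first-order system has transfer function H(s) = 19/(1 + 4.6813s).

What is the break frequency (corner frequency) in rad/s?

Corner frequency = 1/τ = 1/4.6813 = 0.214 rad/s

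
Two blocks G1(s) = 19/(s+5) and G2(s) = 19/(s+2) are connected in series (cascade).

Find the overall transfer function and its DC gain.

Series: multiply transfer functions. G_eq = 19/(s+5) × 19/(s+2) = 361/((s+5)(s+2)). DC gain = 361/(5×2) = 36.1.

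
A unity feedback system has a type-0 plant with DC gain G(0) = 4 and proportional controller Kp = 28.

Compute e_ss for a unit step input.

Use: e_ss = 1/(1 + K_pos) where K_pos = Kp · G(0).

K_pos = Kp · G(0) = 28 × 4 = 112. e_ss = 1/(1 + 112) = 0.0088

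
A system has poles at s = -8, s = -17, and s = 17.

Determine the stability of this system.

Pole(s) at s = 17 are not in the left half-plane. System is unstable.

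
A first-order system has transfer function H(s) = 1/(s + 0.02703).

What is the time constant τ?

For H(s) = 1/(s + 1/τ), the pole is at -1/τ = -0.02703, so τ = 1/0.02703 = 37 s.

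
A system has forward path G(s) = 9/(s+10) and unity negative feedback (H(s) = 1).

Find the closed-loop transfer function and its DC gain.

T(s) = G/(1+GH) = [9/(s+10)] / [1 + 9/(s+10)] = 9/(s+10+9) = 9/(s+19). DC gain = 9/19 = 0.4737.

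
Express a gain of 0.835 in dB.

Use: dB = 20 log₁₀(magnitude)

dB = 20 log₁₀(0.835) = -1.6 dB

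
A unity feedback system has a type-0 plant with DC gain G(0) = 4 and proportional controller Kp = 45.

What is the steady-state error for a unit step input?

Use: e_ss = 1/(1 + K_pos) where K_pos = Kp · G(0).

K_pos = Kp · G(0) = 45 × 4 = 180. e_ss = 1/(1 + 180) = 0.0055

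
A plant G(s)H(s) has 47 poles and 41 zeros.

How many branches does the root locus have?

Root locus has n branches where n = number of poles = 47.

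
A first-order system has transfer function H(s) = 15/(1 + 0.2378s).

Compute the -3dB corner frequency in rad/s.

Corner frequency = 1/τ = 1/0.2378 = 4.205 rad/s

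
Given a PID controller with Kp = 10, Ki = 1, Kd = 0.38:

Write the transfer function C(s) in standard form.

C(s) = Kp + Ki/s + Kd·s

Substituting values: C(s) = 10 + 1/s + 0.38s = (0.38s² + 10s + 1)/s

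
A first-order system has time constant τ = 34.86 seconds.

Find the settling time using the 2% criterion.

For first-order system, 2% settling time ≈ 4τ = 4 × 34.86 = 139.44 s.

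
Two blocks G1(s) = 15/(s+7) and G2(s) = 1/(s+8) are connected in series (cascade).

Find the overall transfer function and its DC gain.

Series: multiply transfer functions. G_eq = 15/(s+7) × 1/(s+8) = 15/((s+7)(s+8)). DC gain = 15/(7×8) = 0.2679.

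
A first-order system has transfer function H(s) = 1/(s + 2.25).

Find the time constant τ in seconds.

For H(s) = 1/(s + 1/τ), the pole is at -1/τ = -2.25, so τ = 1/2.25 = 0.4444 s.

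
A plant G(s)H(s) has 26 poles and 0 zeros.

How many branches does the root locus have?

Root locus has n branches where n = number of poles = 26.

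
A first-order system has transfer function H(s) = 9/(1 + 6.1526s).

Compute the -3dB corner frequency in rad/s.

Corner frequency = 1/τ = 1/6.1526 = 0.163 rad/s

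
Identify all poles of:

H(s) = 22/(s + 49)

Pole is where denominator = 0: s + 49 = 0, so s = -49.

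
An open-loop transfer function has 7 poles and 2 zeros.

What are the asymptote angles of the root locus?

n - m = 7 - 2 = 5. Angles: θk = (2k + 1)·180°/5 = 36°, 108°, 180°, 252°, 324°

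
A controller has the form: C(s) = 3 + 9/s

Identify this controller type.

This is a Proportional-Integral (PI) controller.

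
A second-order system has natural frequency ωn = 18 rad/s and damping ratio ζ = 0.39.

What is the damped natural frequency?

ωd = ωn√(1 - ζ²) = 18√(1 - 0.39²) = 16.57 rad/s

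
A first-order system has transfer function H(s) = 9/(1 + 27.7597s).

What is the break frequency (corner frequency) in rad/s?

Corner frequency = 1/τ = 1/27.7597 = 0.036 rad/s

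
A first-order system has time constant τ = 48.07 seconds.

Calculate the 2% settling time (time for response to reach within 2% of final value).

For first-order system, 2% settling time ≈ 4τ = 4 × 48.07 = 192.28 s.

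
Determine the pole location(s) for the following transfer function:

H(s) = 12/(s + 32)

Pole is where denominator = 0: s + 32 = 0, so s = -32.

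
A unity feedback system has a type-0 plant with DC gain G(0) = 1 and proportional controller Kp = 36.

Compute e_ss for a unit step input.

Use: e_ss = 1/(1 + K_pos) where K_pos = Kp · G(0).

K_pos = Kp · G(0) = 36 × 1 = 36. e_ss = 1/(1 + 36) = 0.0270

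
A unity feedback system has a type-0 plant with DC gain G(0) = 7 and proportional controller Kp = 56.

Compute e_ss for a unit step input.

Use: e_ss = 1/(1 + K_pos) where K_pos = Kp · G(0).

K_pos = Kp · G(0) = 56 × 7 = 392. e_ss = 1/(1 + 392) = 0.0025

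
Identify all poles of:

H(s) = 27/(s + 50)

Pole is where denominator = 0: s + 50 = 0, so s = -50.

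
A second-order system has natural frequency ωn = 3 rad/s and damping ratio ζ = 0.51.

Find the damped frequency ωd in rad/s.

ωd = ωn√(1 - ζ²) = 3√(1 - 0.51²) = 2.58 rad/s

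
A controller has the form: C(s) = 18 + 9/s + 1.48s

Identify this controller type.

This is a Proportional-Integral-Derivative (PID) controller.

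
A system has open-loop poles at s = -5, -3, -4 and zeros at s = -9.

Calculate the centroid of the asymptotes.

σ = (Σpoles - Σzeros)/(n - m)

σ = (Σpoles - Σzeros)/(n - m) = (-12 - (-9))/(3 - 1) = -3/2 = -1.5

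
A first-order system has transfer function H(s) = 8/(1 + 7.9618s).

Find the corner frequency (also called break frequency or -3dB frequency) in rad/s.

Corner frequency = 1/τ = 1/7.9618 = 0.126 rad/s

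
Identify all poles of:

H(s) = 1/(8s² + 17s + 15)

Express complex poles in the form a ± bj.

Discriminant = 17² - 4×8×15 = 289 - 480 = -191 < 0, so the poles are a complex conjugate pair s = (-17 ± j√191)/(2×8). Real part = -17/(2×8) = -17/16 = -1.0625; imaginary part = ±√191/(2×8) ≈ 0.8638. Poles: s = -1.0625 ± 0.8638j.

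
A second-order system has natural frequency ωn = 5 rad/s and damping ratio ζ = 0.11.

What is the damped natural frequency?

ωd = ωn√(1 - ζ²) = 5√(1 - 0.11²) = 4.97 rad/s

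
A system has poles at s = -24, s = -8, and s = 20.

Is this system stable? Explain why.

Pole(s) at s = 20 are not in the left half-plane. System is unstable.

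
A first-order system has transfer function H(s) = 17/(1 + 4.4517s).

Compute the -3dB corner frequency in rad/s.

Corner frequency = 1/τ = 1/4.4517 = 0.225 rad/s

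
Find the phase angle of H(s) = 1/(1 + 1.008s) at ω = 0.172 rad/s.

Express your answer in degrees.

Phase = -arctan(ωτ) = -arctan(0.172 × 1.008) = -9.8°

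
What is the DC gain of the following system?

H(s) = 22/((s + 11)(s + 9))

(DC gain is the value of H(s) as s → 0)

DC gain = H(0) = 22/(11 × 9) = 22/99 = 0.2222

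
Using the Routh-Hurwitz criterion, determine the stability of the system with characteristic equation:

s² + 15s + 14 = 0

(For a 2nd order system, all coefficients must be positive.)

Coefficients: 1, 15, 14. All positive, so system is stable.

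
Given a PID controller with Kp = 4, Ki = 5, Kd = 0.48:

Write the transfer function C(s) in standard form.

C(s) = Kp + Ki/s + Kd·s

Substituting values: C(s) = 4 + 5/s + 0.48s = (0.48s² + 4s + 5)/s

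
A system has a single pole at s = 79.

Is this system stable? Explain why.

Pole at s = 79 is in the right half-plane. Unstable.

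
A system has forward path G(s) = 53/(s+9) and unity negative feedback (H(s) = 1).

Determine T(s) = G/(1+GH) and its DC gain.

T(s) = G/(1+GH) = [53/(s+9)] / [1 + 53/(s+9)] = 53/(s+9+53) = 53/(s+62). DC gain = 53/62 = 0.8548.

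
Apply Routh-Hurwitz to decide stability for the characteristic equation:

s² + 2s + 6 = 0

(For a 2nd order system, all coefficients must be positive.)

Coefficients: 1, 2, 6. All positive, so system is stable.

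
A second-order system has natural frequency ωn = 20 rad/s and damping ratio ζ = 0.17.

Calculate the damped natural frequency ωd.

ωd = ωn√(1 - ζ²) = 20√(1 - 0.17²) = 19.71 rad/s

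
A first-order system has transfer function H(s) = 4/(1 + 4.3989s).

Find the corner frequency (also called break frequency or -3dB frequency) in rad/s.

Corner frequency = 1/τ = 1/4.3989 = 0.227 rad/s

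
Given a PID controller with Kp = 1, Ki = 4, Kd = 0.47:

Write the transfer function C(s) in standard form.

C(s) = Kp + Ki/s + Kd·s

Substituting values: C(s) = 1 + 4/s + 0.47s = (0.47s² + s + 4)/s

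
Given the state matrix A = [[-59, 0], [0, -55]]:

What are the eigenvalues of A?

For diagonal matrix, eigenvalues are diagonal entries: λ₁ = -59, λ₂ = -55.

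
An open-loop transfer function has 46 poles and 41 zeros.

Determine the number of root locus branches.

Root locus has n branches where n = number of poles = 46.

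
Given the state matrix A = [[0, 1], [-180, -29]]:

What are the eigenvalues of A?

det(A - λI) = λ² - (-29)λ + 180 = (λ - (-20))(λ - (-9)). Eigenvalues: -20, -9.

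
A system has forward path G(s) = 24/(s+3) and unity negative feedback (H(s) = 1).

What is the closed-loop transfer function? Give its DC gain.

T(s) = G/(1+GH) = [24/(s+3)] / [1 + 24/(s+3)] = 24/(s+3+24) = 24/(s+27). DC gain = 24/27 = 0.8889.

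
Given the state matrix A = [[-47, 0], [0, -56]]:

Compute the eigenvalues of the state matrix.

For diagonal matrix, eigenvalues are diagonal entries: λ₁ = -47, λ₂ = -56.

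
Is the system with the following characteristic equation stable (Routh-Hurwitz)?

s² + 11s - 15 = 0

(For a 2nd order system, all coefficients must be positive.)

Coefficients: 1, 11, -15. c=-15 not positive, so system is unstable.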